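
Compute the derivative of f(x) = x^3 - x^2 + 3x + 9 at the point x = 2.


Differentiate f(x) = x^3 - x^2 + 3x + 9 term by term:
f'(x) = 3x^2 - 2x + 3
Substitute x = 2:
f'(2) = 3 * 2^2 - 2 * 2 + 3
= 12 - 4 + 3
= 11

11


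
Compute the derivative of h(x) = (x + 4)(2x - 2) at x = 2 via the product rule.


Let u(x) = x + 4 and v(x) = 2x - 2
u'(x) = 1
v'(x) = 2
Product rule: h'(x) = u'(x)*v(x) + u(x)*v'(x)
= 1 * (2x - 2) + (x + 4) * 2
At x = 2:
u(2) = 1 * 2 + 4 = 6
v(2) = 2 * 2 - 2 = 2
h'(2) = 1 * 2 + 6 * 2
= 2 + 12
= 14

14


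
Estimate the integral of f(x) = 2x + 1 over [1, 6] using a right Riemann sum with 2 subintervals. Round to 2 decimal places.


Right Riemann sum uses right endpoints of each subinterval.
Interval: [1, 6], n = 2
dx = (6 - 1) / 2 = 5/2
Right endpoints: [7/2, 6]
f values: [8, 13]
Sum = dx * (sum of f values)
= 5/2 * 21
= 105/2 = 52.50

52.50


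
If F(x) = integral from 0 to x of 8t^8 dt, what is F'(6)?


By the Fundamental Theorem of Calculus (Part 1):
If F(x) = integral from 0 to x of f(t) dt, then F'(x) = f(x)
Here f(t) = 8t^8
So F'(x) = 8x^8
Evaluate at x = 6:
F'(6) = 8 * 6^8
= 8 * 1679616
= 13436928

13436928


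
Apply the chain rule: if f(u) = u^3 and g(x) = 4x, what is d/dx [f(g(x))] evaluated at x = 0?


Using the chain rule: (f(g(x)))' = f'(g(x)) * g'(x)
First, find g(0):
g(0) = 4 * 0 + 0 = 0
Next, f'(u) = 3u^2
And g'(x) = 4
So f'(g(0)) * g'(0)
= 3 * 0^2 * 4
= 3 * 0 * 4
= 0

0


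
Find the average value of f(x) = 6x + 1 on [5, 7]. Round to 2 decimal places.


Average value = 1/(b-a) * integral from a to b of f(x) dx
First compute the integral of 6x + 1:
F(x) = 3x^2 + x
F(7) = 3 * 49 + 1 * 7 = 154
F(5) = 3 * 25 + 1 * 5 = 80
Integral = 154 - 80 = 74
Average = 74 / (7 - 5) = 74 / 2
= 37 = 37.00

37.00


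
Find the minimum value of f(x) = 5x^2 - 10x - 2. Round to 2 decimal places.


For a quadratic f(x) = ax^2 + bx + c with a > 0, the minimum is at the vertex.
Vertex x-coordinate: x = -b/(2a)
x = -(-10) / (2 * 5)
x = 10/10 = 1
Substitute back to find the minimum value:
f(1) = 5 * 1^2 - 10 * 1 - 2
= 5 - 10 - 2
= -7 = -7.00

-7.00


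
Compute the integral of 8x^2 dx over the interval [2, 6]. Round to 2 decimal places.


Find the antiderivative of 8x^2:
F(x) = 8/3 * x^3
Apply the Fundamental Theorem of Calculus:
F(6) - F(2)
= 8/3 * 6^3 - 8/3 * 2^3
= 8/3 * (216 - 8)
= 8/3 * 208
= 1664/3 ≈ 554.67

554.67


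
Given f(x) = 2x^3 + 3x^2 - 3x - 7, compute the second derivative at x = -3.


First derivative:
f'(x) = 6x^2 + 6x - 3
Second derivative:
f''(x) = 12x + 6
Substitute x = -3:
f''(-3) = 12 * (-3) + 6
= -36 + 6
= -30

-30


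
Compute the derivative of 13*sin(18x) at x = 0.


Apply the chain rule to differentiate 13*sin(18x):
d/dx [13*sin(18x)]
= 13 * cos(18x) * d/dx(18x)
= 13 * 18 * cos(18x)
= 234 * cos(18x)
Evaluate at x = 0:
= 234 * cos(0)
= 234 * 1
= 234

234


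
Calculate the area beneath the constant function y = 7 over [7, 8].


The area under a constant function y = 7 is a rectangle.
Width = 8 - 7 = 1
Height = 7
Area = width * height
= 1 * 7
= 7

7


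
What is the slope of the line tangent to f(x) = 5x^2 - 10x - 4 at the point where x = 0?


The slope of the tangent line equals f'(x) at the point.
f(x) = 5x^2 - 10x - 4
f'(x) = 10x - 10
At x = 0:
f'(0) = 10 * 0 - 10
= 0 - 10
= -10

-10


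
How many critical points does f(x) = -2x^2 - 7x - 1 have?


Find where f'(x) = 0:
f'(x) = -4x - 7
Set f'(x) = 0:
-4x - 7 = 0
x = 7 / (-4) = -7/4
This is a linear equation in x, so there is exactly one solution.
Number of critical points: 1

1


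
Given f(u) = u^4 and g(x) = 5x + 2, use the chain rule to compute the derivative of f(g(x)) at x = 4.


Using the chain rule: (f(g(x)))' = f'(g(x)) * g'(x)
First, find g(4):
g(4) = 5 * 4 + 2 = 22
Next, f'(u) = 4u^3
And g'(x) = 5
So f'(g(4)) * g'(4)
= 4 * 22^3 * 5
= 4 * 10648 * 5
= 212960

212960


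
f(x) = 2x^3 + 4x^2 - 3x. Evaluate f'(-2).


Differentiate f(x) = 2x^3 + 4x^2 - 3x term by term:
f'(x) = 6x^2 + 8x - 3
Substitute x = -2:
f'(-2) = 6 * (-2)^2 + 8 * (-2) - 3
= 24 - 16 - 3
= 5

5


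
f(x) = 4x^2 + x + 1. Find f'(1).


Differentiate term by term using power and sum rules:
f(x) = 4x^2 + x + 1
f'(x) = 8x + 1
Substitute x = 1:
f'(1) = 8 * 1 + 1
= 8 + 1
= 9

9


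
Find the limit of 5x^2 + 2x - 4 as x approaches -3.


Since polynomials are continuous, we use direct substitution.
lim(x->-3) of 5x^2 + 2x - 4
= 5 * (-3)^2 + 2 * (-3) - 4
= 45 - 6 - 4
= 35

35


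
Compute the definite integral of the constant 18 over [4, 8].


The integral of a constant k over [a, b] equals k * (b - a).
integral from 4 to 8 of 18 dx
= 18 * (8 - 4)
= 18 * 4
= 72

72


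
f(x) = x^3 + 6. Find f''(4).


First derivative:
f'(x) = 3x^2
Second derivative:
f''(x) = 6x
Substitute x = 4:
f''(4) = 6 * 4 + 0
= 24 + 0
= 24

24


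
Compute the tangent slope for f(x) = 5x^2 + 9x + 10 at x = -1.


The slope of the tangent line equals f'(x) at the point.
f(x) = 5x^2 + 9x + 10
f'(x) = 10x + 9
At x = -1:
f'(-1) = 10 * (-1) + 9
= -10 + 9
= -1

-1


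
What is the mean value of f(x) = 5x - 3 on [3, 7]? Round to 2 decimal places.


Average value = 1/(b-a) * integral from a to b of f(x) dx
First compute the integral of 5x - 3:
F(x) = (5/2)x^2 - 3x
F(7) = 5/2 * 49 - 3 * 7 = 203/2
F(3) = 5/2 * 9 - 3 * 3 = 27/2
Integral = 203/2 - 27/2 = 88
Average = 88 / (7 - 3) = 88 / 4
= 22 = 22.00

22.00


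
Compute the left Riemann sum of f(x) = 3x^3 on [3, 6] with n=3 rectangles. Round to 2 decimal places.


Left Riemann sum uses left endpoints of each subinterval.
Interval: [3, 6], n = 3
dx = (6 - 3) / 3 = 1
Left endpoints: [3, 4, 5]
f values: [81, 192, 375]
Sum = dx * (sum of f values)
= 1 * 648
= 648 = 648.00

648.00


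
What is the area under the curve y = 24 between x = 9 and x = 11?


The area under a constant function y = 24 is a rectangle.
Width = 11 - 9 = 2
Height = 24
Area = width * height
= 2 * 24
= 48

48


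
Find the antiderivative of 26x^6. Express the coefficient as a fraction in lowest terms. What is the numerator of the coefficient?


Apply the power rule for integration:
integral of ax^n dx = a/(n+1) * x^(n+1) + C
integral of 26x^6 dx
= 26/7 * x^7 + C
The coefficient in lowest terms is 26/7, and its numerator is 26

26


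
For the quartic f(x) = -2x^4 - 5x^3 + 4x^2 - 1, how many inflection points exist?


Inflection points occur where f''(x) = 0 and concavity changes.
f(x) = -2x^4 - 5x^3 + 4x^2 - 1
f'(x) = -8x^3 - 15x^2 + 8x
f''(x) = -24x^2 - 30x + 8
This is a quadratic in x. Use the discriminant to count real roots.
Discriminant = (-30)^2 - 4 * (-24) * 8
= 900 - (-768)
= 1668
Since discriminant > 0, f''(x) = 0 has 2 distinct real solutions.
A quadratic with two distinct real roots changes sign at each root, so concavity changes at both.
Number of inflection points: 2

2


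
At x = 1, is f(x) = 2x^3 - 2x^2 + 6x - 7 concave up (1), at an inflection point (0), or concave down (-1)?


Concavity is determined by the sign of f''(x).
f(x) = 2x^3 - 2x^2 + 6x - 7
f'(x) = 6x^2 - 4x + 6
f''(x) = 12x - 4
f''(1) = 12 * 1 - 4
= 12 - 4
= 8
Since f''(1) > 0, the function is concave up (1)

1


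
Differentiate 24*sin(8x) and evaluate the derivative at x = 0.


Apply the chain rule to differentiate 24*sin(8x):
d/dx [24*sin(8x)]
= 24 * cos(8x) * d/dx(8x)
= 24 * 8 * cos(8x)
= 192 * cos(8x)
Evaluate at x = 0:
= 192 * cos(0)
= 192 * 1
= 192

192


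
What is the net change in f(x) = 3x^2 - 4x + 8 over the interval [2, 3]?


Net change = f(b) - f(a)
f(x) = 3x^2 - 4x + 8
Compute f(3):
f(3) = 3 * 3^2 - 4 * 3 + 8
= 27 - 12 + 8
= 23
Compute f(2):
f(2) = 3 * 2^2 - 4 * 2 + 8
= 12 - 8 + 8
= 12
Net change = 23 - 12 = 11

11


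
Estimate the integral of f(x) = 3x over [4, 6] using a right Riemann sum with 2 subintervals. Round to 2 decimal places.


Right Riemann sum uses right endpoints of each subinterval.
Interval: [4, 6], n = 2
dx = (6 - 4) / 2 = 1
Right endpoints: [5, 6]
f values: [15, 18]
Sum = dx * (sum of f values)
= 1 * 33
= 33 = 33.00

33.00


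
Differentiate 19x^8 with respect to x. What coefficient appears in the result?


We apply the power rule: d/dx [ax^n] = a*n * x^(n-1)
d/dx [19x^8]
= 19 * 8 * x^(8-1)
= 152x^7
The coefficient is 152

152


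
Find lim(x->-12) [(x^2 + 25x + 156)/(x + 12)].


Direct substitution gives 0/0, so we factor the numerator.
Factor: (x^2 + 25x + 156) = (x + 12)(x + 13)
Cancel the common factor (x + 12):
(x^2 + 25x + 156)/(x + 12) = (x + 13)
Now substitute x = -12:
= (-12) - (-13) = 1

1


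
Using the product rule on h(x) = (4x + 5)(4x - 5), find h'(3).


Let u(x) = 4x + 5 and v(x) = 4x - 5
u'(x) = 4
v'(x) = 4
Product rule: h'(x) = u'(x)*v(x) + u(x)*v'(x)
= 4 * (4x - 5) + (4x + 5) * 4
At x = 3:
u(3) = 4 * 3 + 5 = 17
v(3) = 4 * 3 - 5 = 7
h'(3) = 4 * 7 + 17 * 4
= 28 + 68
= 96

96


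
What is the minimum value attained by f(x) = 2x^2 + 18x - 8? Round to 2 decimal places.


For a quadratic f(x) = ax^2 + bx + c with a > 0, the minimum is at the vertex.
Vertex x-coordinate: x = -b/(2a)
x = -(18) / (2 * 2)
x = -18/4 = -9/2
Substitute back to find the minimum value:
f(-9/2) = 2 * (-9/2)^2 + 18 * (-9/2) - 8
= 81/2 - 81 - 8
= -97/2 = -48.50

-48.50


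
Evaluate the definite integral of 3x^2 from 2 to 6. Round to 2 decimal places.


Find the antiderivative of 3x^2:
F(x) = 3/3 * x^3
Apply the Fundamental Theorem of Calculus:
F(6) - F(2)
= 3/3 * 6^3 - 3/3 * 2^3
= 3/3 * (216 - 8)
= 3/3 * 208
= 208 = 208.00

208.00


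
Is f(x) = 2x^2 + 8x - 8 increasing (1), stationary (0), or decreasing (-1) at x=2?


Compute f'(x) to determine behavior:
f'(x) = 4x + 8
f'(2) = 4 * 2 + 8
= 8 + 8
= 16
Since f'(2) > 0, the function is increasing (1)

1


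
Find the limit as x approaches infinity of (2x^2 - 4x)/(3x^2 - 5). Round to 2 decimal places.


For limits at infinity with equal-degree polynomials,
we compare leading coefficients.
Numerator leading term: 2x^2
Denominator leading term: 3x^2
Divide both by x^2:
lim = (2 - 4/x) / (3 - 5/x^2)
As x -> infinity, the 1/x and 1/x^2 terms vanish:
= 2/3 ≈ 0.67

0.67


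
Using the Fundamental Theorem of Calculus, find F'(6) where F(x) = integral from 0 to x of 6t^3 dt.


By the Fundamental Theorem of Calculus (Part 1):
If F(x) = integral from 0 to x of f(t) dt, then F'(x) = f(x)
Here f(t) = 6t^3
So F'(x) = 6x^3
Evaluate at x = 6:
F'(6) = 6 * 6^3
= 6 * 216
= 1296

1296


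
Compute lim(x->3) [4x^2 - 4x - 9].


Since polynomials are continuous, we use direct substitution.
lim(x->3) of 4x^2 - 4x - 9
= 4 * 3^2 - 4 * 3 - 9
= 36 - 12 - 9
= 15

15


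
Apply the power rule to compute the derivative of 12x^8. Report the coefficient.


We apply the power rule: d/dx [ax^n] = a*n * x^(n-1)
d/dx [12x^8]
= 12 * 8 * x^(8-1)
= 96x^7
The coefficient is 96

96


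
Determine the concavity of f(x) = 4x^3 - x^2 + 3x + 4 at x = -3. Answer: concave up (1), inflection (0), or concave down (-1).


Concavity is determined by the sign of f''(x).
f(x) = 4x^3 - x^2 + 3x + 4
f'(x) = 12x^2 - 2x + 3
f''(x) = 24x - 2
f''(-3) = 24 * (-3) - 2
= -72 - 2
= -74
Since f''(-3) < 0, the function is concave down (-1)

-1


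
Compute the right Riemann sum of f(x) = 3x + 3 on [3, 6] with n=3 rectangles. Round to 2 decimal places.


Right Riemann sum uses right endpoints of each subinterval.
Interval: [3, 6], n = 3
dx = (6 - 3) / 3 = 1
Right endpoints: [4, 5, 6]
f values: [15, 18, 21]
Sum = dx * (sum of f values)
= 1 * 54
= 54 = 54.00

54.00


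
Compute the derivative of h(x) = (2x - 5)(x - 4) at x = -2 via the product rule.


Let u(x) = 2x - 5 and v(x) = x - 4
u'(x) = 2
v'(x) = 1
Product rule: h'(x) = u'(x)*v(x) + u(x)*v'(x)
= 2 * (x - 4) + (2x - 5) * 1
At x = -2:
u(-2) = 2 * (-2) - 5 = -9
v(-2) = 1 * (-2) - 4 = -6
h'(-2) = 2 * (-6) + (-9) * 1
= -12 - 9
= -21

-21


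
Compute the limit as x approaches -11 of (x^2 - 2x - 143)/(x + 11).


Direct substitution gives 0/0, so we factor the numerator.
Factor: (x^2 - 2x - 143) = (x + 11)(x - 13)
Cancel the common factor (x + 11):
(x^2 - 2x - 143)/(x + 11) = (x - 13)
Now substitute x = -11:
= (-11) - (13) = -24

-24


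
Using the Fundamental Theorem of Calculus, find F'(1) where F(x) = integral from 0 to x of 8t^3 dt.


By the Fundamental Theorem of Calculus (Part 1):
If F(x) = integral from 0 to x of f(t) dt, then F'(x) = f(x)
Here f(t) = 8t^3
So F'(x) = 8x^3
Evaluate at x = 1:
F'(1) = 8 * 1^3
= 8 * 1
= 8

8


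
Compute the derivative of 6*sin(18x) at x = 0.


Apply the chain rule to differentiate 6*sin(18x):
d/dx [6*sin(18x)]
= 6 * cos(18x) * d/dx(18x)
= 6 * 18 * cos(18x)
= 108 * cos(18x)
Evaluate at x = 0:
= 108 * cos(0)
= 108 * 1
= 108

108


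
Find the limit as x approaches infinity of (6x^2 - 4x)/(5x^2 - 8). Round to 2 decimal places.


For limits at infinity with equal-degree polynomials,
we compare leading coefficients.
Numerator leading term: 6x^2
Denominator leading term: 5x^2
Divide both by x^2:
lim = (6 - 4/x) / (5 - 8/x^2)
As x -> infinity, the 1/x and 1/x^2 terms vanish:
= 6/5 = 1.20

1.20


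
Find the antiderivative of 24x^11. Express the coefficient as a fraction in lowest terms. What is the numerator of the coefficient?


Apply the power rule for integration:
integral of ax^n dx = a/(n+1) * x^(n+1) + C
integral of 24x^11 dx
= 24/12 * x^12 + C
= 2 * x^12 + C
The coefficient in lowest terms is 2 = 2/1, so its numerator is 2

2


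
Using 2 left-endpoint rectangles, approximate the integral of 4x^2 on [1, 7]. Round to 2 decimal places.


Left Riemann sum uses left endpoints of each subinterval.
Interval: [1, 7], n = 2
dx = (7 - 1) / 2 = 3
Left endpoints: [1, 4]
f values: [4, 64]
Sum = dx * (sum of f values)
= 3 * 68
= 204 = 204.00

204.00


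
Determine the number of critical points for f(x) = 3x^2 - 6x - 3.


Find where f'(x) = 0:
f'(x) = 6x - 6
Set f'(x) = 0:
6x - 6 = 0
x = 6 / 6 = 1
This is a linear equation in x, so there is exactly one solution.
Number of critical points: 1

1


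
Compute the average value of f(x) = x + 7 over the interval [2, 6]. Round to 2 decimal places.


Average value = 1/(b-a) * integral from a to b of f(x) dx
First compute the integral of x + 7:
F(x) = (1/2)x^2 + 7x
F(6) = 1/2 * 36 + 7 * 6 = 60
F(2) = 1/2 * 4 + 7 * 2 = 16
Integral = 60 - 16 = 44
Average = 44 / (6 - 2) = 44 / 4
= 11 = 11.00

11.00


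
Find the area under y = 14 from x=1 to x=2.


The area under a constant function y = 14 is a rectangle.
Width = 2 - 1 = 1
Height = 14
Area = width * height
= 1 * 14
= 14

14


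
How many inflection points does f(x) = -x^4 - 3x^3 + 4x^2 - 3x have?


Inflection points occur where f''(x) = 0 and concavity changes.
f(x) = -x^4 - 3x^3 + 4x^2 - 3x
f'(x) = -4x^3 - 9x^2 + 8x - 3
f''(x) = -12x^2 - 18x + 8
This is a quadratic in x. Use the discriminant to count real roots.
Discriminant = (-18)^2 - 4 * (-12) * 8
= 324 - (-384)
= 708
Since discriminant > 0, f''(x) = 0 has 2 distinct real solutions.
A quadratic with two distinct real roots changes sign at each root, so concavity changes at both.
Number of inflection points: 2

2


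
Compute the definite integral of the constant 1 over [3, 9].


The integral of a constant k over [a, b] equals k * (b - a).
integral from 3 to 9 of 1 dx
= 1 * (9 - 3)
= 1 * 6
= 6

6


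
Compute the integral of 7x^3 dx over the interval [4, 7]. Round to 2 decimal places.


Find the antiderivative of 7x^3:
F(x) = 7/4 * x^4
Apply the Fundamental Theorem of Calculus:
F(7) - F(4)
= 7/4 * 7^4 - 7/4 * 4^4
= 7/4 * (2401 - 256)
= 7/4 * 2145
= 15015/4 = 3753.75

3753.75


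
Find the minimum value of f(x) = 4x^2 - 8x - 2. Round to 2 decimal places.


For a quadratic f(x) = ax^2 + bx + c with a > 0, the minimum is at the vertex.
Vertex x-coordinate: x = -b/(2a)
x = -(-8) / (2 * 4)
x = 8/8 = 1
Substitute back to find the minimum value:
f(1) = 4 * 1^2 - 8 * 1 - 2
= 4 - 8 - 2
= -6 = -6.00

-6.00


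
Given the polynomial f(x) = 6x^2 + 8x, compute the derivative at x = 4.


Differentiate term by term using power and sum rules:
f(x) = 6x^2 + 8x
f'(x) = 12x + 8
Substitute x = 4:
f'(4) = 12 * 4 + 8
= 48 + 8
= 56

56


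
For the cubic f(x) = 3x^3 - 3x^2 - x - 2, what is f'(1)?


Differentiate f(x) = 3x^3 - 3x^2 - x - 2 term by term:
f'(x) = 9x^2 - 6x - 1
Substitute x = 1:
f'(1) = 9 * 1^2 - 6 * 1 - 1
= 9 - 6 - 1
= 2

2


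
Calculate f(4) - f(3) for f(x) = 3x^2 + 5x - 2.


Net change = f(b) - f(a)
f(x) = 3x^2 + 5x - 2
Compute f(4):
f(4) = 3 * 4^2 + 5 * 4 - 2
= 48 + 20 - 2
= 66
Compute f(3):
f(3) = 3 * 3^2 + 5 * 3 - 2
= 27 + 15 - 2
= 40
Net change = 66 - 40 = 26

26


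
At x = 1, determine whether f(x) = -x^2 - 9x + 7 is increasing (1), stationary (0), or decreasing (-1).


Compute f'(x) to determine behavior:
f'(x) = -2x - 9
f'(1) = -2 * 1 - 9
= -2 - 9
= -11
Since f'(1) < 0, the function is decreasing (-1)

-1


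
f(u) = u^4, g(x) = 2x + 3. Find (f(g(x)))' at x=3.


Using the chain rule: (f(g(x)))' = f'(g(x)) * g'(x)
First, find g(3):
g(3) = 2 * 3 + 3 = 9
Next, f'(u) = 4u^3
And g'(x) = 2
So f'(g(3)) * g'(3)
= 4 * 9^3 * 2
= 4 * 729 * 2
= 5832

5832


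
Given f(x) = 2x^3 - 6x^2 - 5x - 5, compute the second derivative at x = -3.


First derivative:
f'(x) = 6x^2 - 12x - 5
Second derivative:
f''(x) = 12x - 12
Substitute x = -3:
f''(-3) = 12 * (-3) - 12
= -36 - 12
= -48

-48


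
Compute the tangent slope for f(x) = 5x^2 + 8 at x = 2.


The slope of the tangent line equals f'(x) at the point.
f(x) = 5x^2 + 8
f'(x) = 10x
At x = 2:
f'(2) = 10 * 2 + 0
= 20 + 0
= 20

20


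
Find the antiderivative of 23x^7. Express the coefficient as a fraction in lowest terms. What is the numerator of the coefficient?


Apply the power rule for integration:
integral of ax^n dx = a/(n+1) * x^(n+1) + C
integral of 23x^7 dx
= 23/8 * x^8 + C
The coefficient in lowest terms is 23/8, and its numerator is 23

23


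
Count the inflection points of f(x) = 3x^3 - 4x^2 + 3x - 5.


Inflection points occur where f''(x) = 0 and concavity changes.
f(x) = 3x^3 - 4x^2 + 3x - 5
f'(x) = 9x^2 - 8x + 3
f''(x) = 18x - 8
Set f''(x) = 0:
18x - 8 = 0
x = 8 / 18 = 4/9
Since f''(x) is linear (degree 1), it changes sign at this point.
Therefore there is exactly 1 inflection point.

1


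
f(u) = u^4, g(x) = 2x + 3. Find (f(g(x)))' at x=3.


Using the chain rule: (f(g(x)))' = f'(g(x)) * g'(x)
First, find g(3):
g(3) = 2 * 3 + 3 = 9
Next, f'(u) = 4u^3
And g'(x) = 2
So f'(g(3)) * g'(3)
= 4 * 9^3 * 2
= 4 * 729 * 2
= 5832

5832


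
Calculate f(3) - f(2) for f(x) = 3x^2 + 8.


Net change = f(b) - f(a)
f(x) = 3x^2 + 8
Compute f(3):
f(3) = 3 * 3^2 + 0 * 3 + 8
= 27 + 0 + 8
= 35
Compute f(2):
f(2) = 3 * 2^2 + 0 * 2 + 8
= 12 + 0 + 8
= 20
Net change = 35 - 20 = 15

15


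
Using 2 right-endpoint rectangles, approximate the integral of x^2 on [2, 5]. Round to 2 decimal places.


Right Riemann sum uses right endpoints of each subinterval.
Interval: [2, 5], n = 2
dx = (5 - 2) / 2 = 3/2
Right endpoints: [7/2, 5]
f values: [49/4, 25]
Sum = dx * (sum of f values)
= 3/2 * 149/4
= 447/8 ≈ 55.88

55.88


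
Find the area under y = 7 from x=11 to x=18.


The area under a constant function y = 7 is a rectangle.
Width = 18 - 11 = 7
Height = 7
Area = width * height
= 7 * 7
= 49

49


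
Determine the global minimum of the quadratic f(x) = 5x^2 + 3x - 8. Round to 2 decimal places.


For a quadratic f(x) = ax^2 + bx + c with a > 0, the minimum is at the vertex.
Vertex x-coordinate: x = -b/(2a)
x = -(3) / (2 * 5)
x = -3/10
Substitute back to find the minimum value:
f(-3/10) = 5 * (-3/10)^2 + 3 * (-3/10) - 8
= 9/20 - 9/10 - 8
= -169/20 = -8.45

-8.45


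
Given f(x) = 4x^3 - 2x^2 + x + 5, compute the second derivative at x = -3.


First derivative:
f'(x) = 12x^2 - 4x + 1
Second derivative:
f''(x) = 24x - 4
Substitute x = -3:
f''(-3) = 24 * (-3) - 4
= -72 - 4
= -76

-76


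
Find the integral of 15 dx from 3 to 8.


The integral of a constant k over [a, b] equals k * (b - a).
integral from 3 to 8 of 15 dx
= 15 * (8 - 3)
= 15 * 5
= 75

75


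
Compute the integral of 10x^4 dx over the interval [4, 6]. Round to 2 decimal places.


Find the antiderivative of 10x^4:
F(x) = 10/5 * x^5
Apply the Fundamental Theorem of Calculus:
F(6) - F(4)
= 10/5 * 6^5 - 10/5 * 4^5
= 10/5 * (7776 - 1024)
= 10/5 * 6752
= 13504 = 13504.00

13504.00


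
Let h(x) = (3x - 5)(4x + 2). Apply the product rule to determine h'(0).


Let u(x) = 3x - 5 and v(x) = 4x + 2
u'(x) = 3
v'(x) = 4
Product rule: h'(x) = u'(x)*v(x) + u(x)*v'(x)
= 3 * (4x + 2) + (3x - 5) * 4
At x = 0:
u(0) = 3 * 0 - 5 = -5
v(0) = 4 * 0 + 2 = 2
h'(0) = 3 * 2 + (-5) * 4
= 6 - 20
= -14

-14


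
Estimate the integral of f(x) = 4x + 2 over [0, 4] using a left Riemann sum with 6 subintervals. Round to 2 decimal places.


Left Riemann sum uses left endpoints of each subinterval.
Interval: [0, 4], n = 6
dx = (4 - 0) / 6 = 2/3
Left endpoints: [0, 2/3, 4/3, 2, 8/3, 10/3]
f values: [2, 14/3, 22/3, 10, 38/3, 46/3]
Sum = dx * (sum of f values)
= 2/3 * 52
= 104/3 ≈ 34.67

34.67


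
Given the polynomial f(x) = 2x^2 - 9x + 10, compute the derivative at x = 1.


Differentiate term by term using power and sum rules:
f(x) = 2x^2 - 9x + 10
f'(x) = 4x - 9
Substitute x = 1:
f'(1) = 4 * 1 - 9
= 4 - 9
= -5

-5


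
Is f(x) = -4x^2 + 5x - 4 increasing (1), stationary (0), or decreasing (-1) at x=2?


Compute f'(x) to determine behavior:
f'(x) = -8x + 5
f'(2) = -8 * 2 + 5
= -16 + 5
= -11
Since f'(2) < 0, the function is decreasing (-1)

-1


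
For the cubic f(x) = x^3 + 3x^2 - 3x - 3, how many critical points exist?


Find where f'(x) = 0:
f(x) = x^3 + 3x^2 - 3x - 3
f'(x) = 3x^2 + 6x - 3
This is a quadratic in x. Use the discriminant to count real roots.
Discriminant = (6)^2 - 4 * 3 * (-3)
= 36 - (-36)
= 72
Since discriminant > 0, f'(x) = 0 has 2 real solutions.
Number of critical points: 2

2


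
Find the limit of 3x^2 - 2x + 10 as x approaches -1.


Since polynomials are continuous, we use direct substitution.
lim(x->-1) of 3x^2 - 2x + 10
= 3 * (-1)^2 - 2 * (-1) + 10
= 3 + 2 + 10
= 15

15


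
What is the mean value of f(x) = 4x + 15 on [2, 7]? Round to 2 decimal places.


Average value = 1/(b-a) * integral from a to b of f(x) dx
First compute the integral of 4x + 15:
F(x) = 2x^2 + 15x
F(7) = 2 * 49 + 15 * 7 = 203
F(2) = 2 * 4 + 15 * 2 = 38
Integral = 203 - 38 = 165
Average = 165 / (7 - 2) = 165 / 5
= 33 = 33.00

33.00


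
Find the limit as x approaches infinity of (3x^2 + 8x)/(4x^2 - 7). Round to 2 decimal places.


For limits at infinity with equal-degree polynomials,
we compare leading coefficients.
Numerator leading term: 3x^2
Denominator leading term: 4x^2
Divide both by x^2:
lim = (3 + 8/x) / (4 - 7/x^2)
As x -> infinity, the 1/x and 1/x^2 terms vanish:
= 3/4 = 0.75

0.75


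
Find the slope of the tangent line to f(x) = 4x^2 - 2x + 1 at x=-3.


The slope of the tangent line equals f'(x) at the point.
f(x) = 4x^2 - 2x + 1
f'(x) = 8x - 2
At x = -3:
f'(-3) = 8 * (-3) - 2
= -24 - 2
= -26

-26


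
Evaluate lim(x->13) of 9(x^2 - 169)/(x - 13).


Direct substitution gives 0/0, so we factor the numerator.
Factor: 9(x^2 - 169) = 9 * (x - 13)(x + 13)
Cancel the common factor (x - 13):
9(x^2 - 169)/(x - 13) = 9 * (x + 13)
Now substitute x = 13:
= 9 * (13 + 13) = 234

234


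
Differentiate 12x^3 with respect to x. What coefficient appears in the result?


We apply the power rule: d/dx [ax^n] = a*n * x^(n-1)
d/dx [12x^3]
= 12 * 3 * x^(3-1)
= 36x^2
The coefficient is 36

36


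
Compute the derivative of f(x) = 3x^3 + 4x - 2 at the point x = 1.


Differentiate f(x) = 3x^3 + 4x - 2 term by term:
f'(x) = 9x^2 + 4
Substitute x = 1:
f'(1) = 9 * 1^2 + 0 * 1 + 4
= 9 + 0 + 4
= 13

13


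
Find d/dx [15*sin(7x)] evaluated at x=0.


Apply the chain rule to differentiate 15*sin(7x):
d/dx [15*sin(7x)]
= 15 * cos(7x) * d/dx(7x)
= 15 * 7 * cos(7x)
= 105 * cos(7x)
Evaluate at x = 0:
= 105 * cos(0)
= 105 * 1
= 105

105


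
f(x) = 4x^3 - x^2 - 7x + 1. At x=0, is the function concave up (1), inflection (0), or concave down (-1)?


Concavity is determined by the sign of f''(x).
f(x) = 4x^3 - x^2 - 7x + 1
f'(x) = 12x^2 - 2x - 7
f''(x) = 24x - 2
f''(0) = 24 * 0 - 2
= 0 - 2
= -2
Since f''(0) < 0, the function is concave down (-1)

-1


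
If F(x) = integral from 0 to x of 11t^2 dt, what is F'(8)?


By the Fundamental Theorem of Calculus (Part 1):
If F(x) = integral from 0 to x of f(t) dt, then F'(x) = f(x)
Here f(t) = 11t^2
So F'(x) = 11x^2
Evaluate at x = 8:
F'(8) = 11 * 8^2
= 11 * 64
= 704

704


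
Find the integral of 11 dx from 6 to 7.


The integral of a constant k over [a, b] equals k * (b - a).
integral from 6 to 7 of 11 dx
= 11 * (7 - 6)
= 11 * 1
= 11

11


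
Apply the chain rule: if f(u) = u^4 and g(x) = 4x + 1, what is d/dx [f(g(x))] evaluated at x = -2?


Using the chain rule: (f(g(x)))' = f'(g(x)) * g'(x)
First, find g(-2):
g(-2) = 4 * (-2) + 1 = -7
Next, f'(u) = 4u^3
And g'(x) = 4
So f'(g(-2)) * g'(-2)
= 4 * (-7)^3 * 4
= 4 * (-343) * 4
= -5488

-5488


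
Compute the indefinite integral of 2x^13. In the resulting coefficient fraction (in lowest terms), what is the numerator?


Apply the power rule for integration:
integral of ax^n dx = a/(n+1) * x^(n+1) + C
integral of 2x^13 dx
= 2/14 * x^14 + C
= 1/7 * x^14 + C
The coefficient in lowest terms is 1/7, and its numerator is 1

1


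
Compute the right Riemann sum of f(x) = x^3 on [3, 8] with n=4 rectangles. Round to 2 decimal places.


Right Riemann sum uses right endpoints of each subinterval.
Interval: [3, 8], n = 4
dx = (8 - 3) / 4 = 5/4
Right endpoints: [17/4, 11/2, 27/4, 8]
f values: [4913/64, 1331/8, 19683/64, 512]
Sum = dx * (sum of f values)
= 5/4 * 17003/16
= 85015/64 ≈ 1328.36

1328.36


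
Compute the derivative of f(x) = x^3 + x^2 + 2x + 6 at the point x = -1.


Differentiate f(x) = x^3 + x^2 + 2x + 6 term by term:
f'(x) = 3x^2 + 2x + 2
Substitute x = -1:
f'(-1) = 3 * (-1)^2 + 2 * (-1) + 2
= 3 - 2 + 2
= 3

3


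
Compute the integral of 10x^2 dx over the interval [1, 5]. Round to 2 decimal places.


Find the antiderivative of 10x^2:
F(x) = 10/3 * x^3
Apply the Fundamental Theorem of Calculus:
F(5) - F(1)
= 10/3 * 5^3 - 10/3 * 1^3
= 10/3 * (125 - 1)
= 10/3 * 124
= 1240/3 ≈ 413.33

413.33


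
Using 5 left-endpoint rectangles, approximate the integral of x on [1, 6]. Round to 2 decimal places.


Left Riemann sum uses left endpoints of each subinterval.
Interval: [1, 6], n = 5
dx = (6 - 1) / 5 = 1
Left endpoints: [1, 2, 3, 4, 5]
f values: [1, 2, 3, 4, 5]
Sum = dx * (sum of f values)
= 1 * 15
= 15 = 15.00

15.00


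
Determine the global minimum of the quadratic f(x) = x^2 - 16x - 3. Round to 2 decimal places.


For a quadratic f(x) = ax^2 + bx + c with a > 0, the minimum is at the vertex.
Vertex x-coordinate: x = -b/(2a)
x = -(-16) / (2 * 1)
x = 16/2 = 8
Substitute back to find the minimum value:
f(8) = 1 * 8^2 - 16 * 8 - 3
= 64 - 128 - 3
= -67 = -67.00

-67.00


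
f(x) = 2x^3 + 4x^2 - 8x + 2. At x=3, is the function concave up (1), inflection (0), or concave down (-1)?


Concavity is determined by the sign of f''(x).
f(x) = 2x^3 + 4x^2 - 8x + 2
f'(x) = 6x^2 + 8x - 8
f''(x) = 12x + 8
f''(3) = 12 * 3 + 8
= 36 + 8
= 44
Since f''(3) > 0, the function is concave up (1)

1


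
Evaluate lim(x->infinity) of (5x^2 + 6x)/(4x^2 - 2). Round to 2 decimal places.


For limits at infinity with equal-degree polynomials,
we compare leading coefficients.
Numerator leading term: 5x^2
Denominator leading term: 4x^2
Divide both by x^2:
lim = (5 + 6/x) / (4 - 2/x^2)
As x -> infinity, the 1/x and 1/x^2 terms vanish:
= 5/4 = 1.25

1.25


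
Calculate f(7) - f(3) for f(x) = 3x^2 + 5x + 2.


Net change = f(b) - f(a)
f(x) = 3x^2 + 5x + 2
Compute f(7):
f(7) = 3 * 7^2 + 5 * 7 + 2
= 147 + 35 + 2
= 184
Compute f(3):
f(3) = 3 * 3^2 + 5 * 3 + 2
= 27 + 15 + 2
= 44
Net change = 184 - 44 = 140

140


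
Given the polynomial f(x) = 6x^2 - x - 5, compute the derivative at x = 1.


Differentiate term by term using power and sum rules:
f(x) = 6x^2 - x - 5
f'(x) = 12x - 1
Substitute x = 1:
f'(1) = 12 * 1 - 1
= 12 - 1
= 11

11


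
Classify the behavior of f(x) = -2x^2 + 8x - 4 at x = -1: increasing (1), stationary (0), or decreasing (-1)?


Compute f'(x) to determine behavior:
f'(x) = -4x + 8
f'(-1) = -4 * (-1) + 8
= 4 + 8
= 12
Since f'(-1) > 0, the function is increasing (1)

1


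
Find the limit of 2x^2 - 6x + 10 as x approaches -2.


Since polynomials are continuous, we use direct substitution.
lim(x->-2) of 2x^2 - 6x + 10
= 2 * (-2)^2 - 6 * (-2) + 10
= 8 + 12 + 10
= 30

30


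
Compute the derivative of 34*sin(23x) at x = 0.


Apply the chain rule to differentiate 34*sin(23x):
d/dx [34*sin(23x)]
= 34 * cos(23x) * d/dx(23x)
= 34 * 23 * cos(23x)
= 782 * cos(23x)
Evaluate at x = 0:
= 782 * cos(0)
= 782 * 1
= 782

782


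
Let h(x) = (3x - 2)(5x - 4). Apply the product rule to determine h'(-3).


Let u(x) = 3x - 2 and v(x) = 5x - 4
u'(x) = 3
v'(x) = 5
Product rule: h'(x) = u'(x)*v(x) + u(x)*v'(x)
= 3 * (5x - 4) + (3x - 2) * 5
At x = -3:
u(-3) = 3 * (-3) - 2 = -11
v(-3) = 5 * (-3) - 4 = -19
h'(-3) = 3 * (-19) + (-11) * 5
= -57 - 55
= -112

-112


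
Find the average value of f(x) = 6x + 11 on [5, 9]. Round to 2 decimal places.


Average value = 1/(b-a) * integral from a to b of f(x) dx
First compute the integral of 6x + 11:
F(x) = 3x^2 + 11x
F(9) = 3 * 81 + 11 * 9 = 342
F(5) = 3 * 25 + 11 * 5 = 130
Integral = 342 - 130 = 212
Average = 212 / (9 - 5) = 212 / 4
= 53 = 53.00

53.00


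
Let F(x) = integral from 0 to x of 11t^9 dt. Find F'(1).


By the Fundamental Theorem of Calculus (Part 1):
If F(x) = integral from 0 to x of f(t) dt, then F'(x) = f(x)
Here f(t) = 11t^9
So F'(x) = 11x^9
Evaluate at x = 1:
F'(1) = 11 * 1^9
= 11 * 1
= 11

11


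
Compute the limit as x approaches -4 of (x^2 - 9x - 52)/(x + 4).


Direct substitution gives 0/0, so we factor the numerator.
Factor: (x^2 - 9x - 52) = (x + 4)(x - 13)
Cancel the common factor (x + 4):
(x^2 - 9x - 52)/(x + 4) = (x - 13)
Now substitute x = -4:
= (-4) - (13) = -17

-17


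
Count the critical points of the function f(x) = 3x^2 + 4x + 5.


Find where f'(x) = 0:
f'(x) = 6x + 4
Set f'(x) = 0:
6x + 4 = 0
x = -4 / 6 = -2/3
This is a linear equation in x, so there is exactly one solution.
Number of critical points: 1

1


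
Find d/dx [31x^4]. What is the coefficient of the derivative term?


We apply the power rule: d/dx [ax^n] = a*n * x^(n-1)
d/dx [31x^4]
= 31 * 4 * x^(4-1)
= 124x^3
The coefficient is 124

124


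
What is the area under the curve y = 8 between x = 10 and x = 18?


The area under a constant function y = 8 is a rectangle.
Width = 18 - 10 = 8
Height = 8
Area = width * height
= 8 * 8
= 64

64


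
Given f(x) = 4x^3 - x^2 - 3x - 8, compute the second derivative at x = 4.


First derivative:
f'(x) = 12x^2 - 2x - 3
Second derivative:
f''(x) = 24x - 2
Substitute x = 4:
f''(4) = 24 * 4 - 2
= 96 - 2
= 94

94


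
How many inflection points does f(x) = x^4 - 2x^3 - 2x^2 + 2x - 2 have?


Inflection points occur where f''(x) = 0 and concavity changes.
f(x) = x^4 - 2x^3 - 2x^2 + 2x - 2
f'(x) = 4x^3 - 6x^2 - 4x + 2
f''(x) = 12x^2 - 12x - 4
This is a quadratic in x. Use the discriminant to count real roots.
Discriminant = (-12)^2 - 4 * 12 * (-4)
= 144 - (-192)
= 336
Since discriminant > 0, f''(x) = 0 has 2 distinct real solutions.
A quadratic with two distinct real roots changes sign at each root, so concavity changes at both.
Number of inflection points: 2

2


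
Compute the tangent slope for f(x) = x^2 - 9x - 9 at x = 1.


The slope of the tangent line equals f'(x) at the point.
f(x) = x^2 - 9x - 9
f'(x) = 2x - 9
At x = 1:
f'(1) = 2 * 1 - 9
= 2 - 9
= -7

-7


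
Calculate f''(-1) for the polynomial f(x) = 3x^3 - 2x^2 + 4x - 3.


First derivative:
f'(x) = 9x^2 - 4x + 4
Second derivative:
f''(x) = 18x - 4
Substitute x = -1:
f''(-1) = 18 * (-1) - 4
= -18 - 4
= -22

-22


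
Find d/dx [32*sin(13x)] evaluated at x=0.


Apply the chain rule to differentiate 32*sin(13x):
d/dx [32*sin(13x)]
= 32 * cos(13x) * d/dx(13x)
= 32 * 13 * cos(13x)
= 416 * cos(13x)
Evaluate at x = 0:
= 416 * cos(0)
= 416 * 1
= 416

416


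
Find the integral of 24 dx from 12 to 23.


The integral of a constant k over [a, b] equals k * (b - a).
integral from 12 to 23 of 24 dx
= 24 * (23 - 12)
= 24 * 11
= 264

264


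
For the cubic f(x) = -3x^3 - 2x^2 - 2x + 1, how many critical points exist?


Find where f'(x) = 0:
f(x) = -3x^3 - 2x^2 - 2x + 1
f'(x) = -9x^2 - 4x - 2
This is a quadratic in x. Use the discriminant to count real roots.
Discriminant = (-4)^2 - 4 * (-9) * (-2)
= 16 - 72
= -56
Since discriminant < 0, f'(x) = 0 has no real solutions.
Number of critical points: 0

0


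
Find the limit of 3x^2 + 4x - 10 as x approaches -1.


Since polynomials are continuous, we use direct substitution.
lim(x->-1) of 3x^2 + 4x - 10
= 3 * (-1)^2 + 4 * (-1) - 10
= 3 - 4 - 10
= -11

-11


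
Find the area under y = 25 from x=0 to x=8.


The area under a constant function y = 25 is a rectangle.
Width = 8 - 0 = 8
Height = 25
Area = width * height
= 8 * 25
= 200

200


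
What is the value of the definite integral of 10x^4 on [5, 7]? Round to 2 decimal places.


Find the antiderivative of 10x^4:
F(x) = 10/5 * x^5
Apply the Fundamental Theorem of Calculus:
F(7) - F(5)
= 10/5 * 7^5 - 10/5 * 5^5
= 10/5 * (16807 - 3125)
= 10/5 * 13682
= 27364 = 27364.00

27364.00


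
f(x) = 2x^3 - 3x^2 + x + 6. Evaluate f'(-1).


Differentiate f(x) = 2x^3 - 3x^2 + x + 6 term by term:
f'(x) = 6x^2 - 6x + 1
Substitute x = -1:
f'(-1) = 6 * (-1)^2 - 6 * (-1) + 1
= 6 + 6 + 1
= 13

13


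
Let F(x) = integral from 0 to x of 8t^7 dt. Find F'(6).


By the Fundamental Theorem of Calculus (Part 1):
If F(x) = integral from 0 to x of f(t) dt, then F'(x) = f(x)
Here f(t) = 8t^7
So F'(x) = 8x^7
Evaluate at x = 6:
F'(6) = 8 * 6^7
= 8 * 279936
= 2239488

2239488


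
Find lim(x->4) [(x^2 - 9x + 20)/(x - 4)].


Direct substitution gives 0/0, so we factor the numerator.
Factor: (x^2 - 9x + 20) = (x - 4)(x - 5)
Cancel the common factor (x - 4):
(x^2 - 9x + 20)/(x - 4) = (x - 5)
Now substitute x = 4:
= (4) - (5) = -1

-1


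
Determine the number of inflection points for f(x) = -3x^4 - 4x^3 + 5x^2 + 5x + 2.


Inflection points occur where f''(x) = 0 and concavity changes.
f(x) = -3x^4 - 4x^3 + 5x^2 + 5x + 2
f'(x) = -12x^3 - 12x^2 + 10x + 5
f''(x) = -36x^2 - 24x + 10
This is a quadratic in x. Use the discriminant to count real roots.
Discriminant = (-24)^2 - 4 * (-36) * 10
= 576 - (-1440)
= 2016
Since discriminant > 0, f''(x) = 0 has 2 distinct real solutions.
A quadratic with two distinct real roots changes sign at each root, so concavity changes at both.
Number of inflection points: 2

2


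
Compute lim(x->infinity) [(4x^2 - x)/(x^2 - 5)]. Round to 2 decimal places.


For limits at infinity with equal-degree polynomials,
we compare leading coefficients.
Numerator leading term: 4x^2
Denominator leading term: x^2
Divide both by x^2:
lim = (4 - 1/x) / (1 - 5/x^2)
As x -> infinity, the 1/x and 1/x^2 terms vanish:
= 4/1 = 4 = 4.00

4.00


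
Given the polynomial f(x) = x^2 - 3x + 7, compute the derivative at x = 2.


Differentiate term by term using power and sum rules:
f(x) = x^2 - 3x + 7
f'(x) = 2x - 3
Substitute x = 2:
f'(2) = 2 * 2 - 3
= 4 - 3
= 1

1


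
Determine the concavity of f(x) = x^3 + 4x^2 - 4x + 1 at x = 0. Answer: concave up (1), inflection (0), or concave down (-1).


Concavity is determined by the sign of f''(x).
f(x) = x^3 + 4x^2 - 4x + 1
f'(x) = 3x^2 + 8x - 4
f''(x) = 6x + 8
f''(0) = 6 * 0 + 8
= 0 + 8
= 8
Since f''(0) > 0, the function is concave up (1)

1


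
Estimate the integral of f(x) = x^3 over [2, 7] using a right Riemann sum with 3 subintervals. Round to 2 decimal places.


Right Riemann sum uses right endpoints of each subinterval.
Interval: [2, 7], n = 3
dx = (7 - 2) / 3 = 5/3
Right endpoints: [11/3, 16/3, 7]
f values: [1331/27, 4096/27, 343]
Sum = dx * (sum of f values)
= 5/3 * 544
= 2720/3 ≈ 906.67

906.67


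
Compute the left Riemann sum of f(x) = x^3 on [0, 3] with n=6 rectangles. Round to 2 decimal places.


Left Riemann sum uses left endpoints of each subinterval.
Interval: [0, 3], n = 6
dx = (3 - 0) / 6 = 1/2
Left endpoints: [0, 1/2, 1, 3/2, 2, 5/2]
f values: [0, 1/8, 1, 27/8, 8, 125/8]
Sum = dx * (sum of f values)
= 1/2 * 225/8
= 225/16 ≈ 14.06

14.06


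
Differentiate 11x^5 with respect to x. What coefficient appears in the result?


We apply the power rule: d/dx [ax^n] = a*n * x^(n-1)
d/dx [11x^5]
= 11 * 5 * x^(5-1)
= 55x^4
The coefficient is 55

55


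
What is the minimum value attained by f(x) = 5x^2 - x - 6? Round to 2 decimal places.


For a quadratic f(x) = ax^2 + bx + c with a > 0, the minimum is at the vertex.
Vertex x-coordinate: x = -b/(2a)
x = -(-1) / (2 * 5)
x = 1/10
Substitute back to find the minimum value:
f(1/10) = 5 * (1/10)^2 - 1 * (1/10) - 6
= 1/20 - 1/10 - 6
= -121/20 = -6.05

-6.05


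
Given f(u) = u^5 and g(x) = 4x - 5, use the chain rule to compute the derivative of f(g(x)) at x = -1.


Using the chain rule: (f(g(x)))' = f'(g(x)) * g'(x)
First, find g(-1):
g(-1) = 4 * (-1) - 5 = -9
Next, f'(u) = 5u^4
And g'(x) = 4
So f'(g(-1)) * g'(-1)
= 5 * (-9)^4 * 4
= 5 * 6561 * 4
= 131220

131220


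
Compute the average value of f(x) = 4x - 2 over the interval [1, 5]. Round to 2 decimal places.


Average value = 1/(b-a) * integral from a to b of f(x) dx
First compute the integral of 4x - 2:
F(x) = 2x^2 - 2x
F(5) = 2 * 25 - 2 * 5 = 40
F(1) = 2 * 1 - 2 * 1 = 0
Integral = 40 - 0 = 40
Average = 40 / (5 - 1) = 40 / 4
= 10 = 10.00

10.00


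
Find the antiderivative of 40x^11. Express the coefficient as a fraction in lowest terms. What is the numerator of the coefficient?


Apply the power rule for integration:
integral of ax^n dx = a/(n+1) * x^(n+1) + C
integral of 40x^11 dx
= 40/12 * x^12 + C
= 10/3 * x^12 + C
The coefficient in lowest terms is 10/3, and its numerator is 10

10


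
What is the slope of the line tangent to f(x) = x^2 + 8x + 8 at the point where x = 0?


The slope of the tangent line equals f'(x) at the point.
f(x) = x^2 + 8x + 8
f'(x) = 2x + 8
At x = 0:
f'(0) = 2 * 0 + 8
= 0 + 8
= 8

8


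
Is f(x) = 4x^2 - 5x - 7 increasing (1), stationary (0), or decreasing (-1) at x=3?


Compute f'(x) to determine behavior:
f'(x) = 8x - 5
f'(3) = 8 * 3 - 5
= 24 - 5
= 19
Since f'(3) > 0, the function is increasing (1)

1


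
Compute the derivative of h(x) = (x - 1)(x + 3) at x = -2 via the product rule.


Let u(x) = x - 1 and v(x) = x + 3
u'(x) = 1
v'(x) = 1
Product rule: h'(x) = u'(x)*v(x) + u(x)*v'(x)
= 1 * (x + 3) + (x - 1) * 1
At x = -2:
u(-2) = 1 * (-2) - 1 = -3
v(-2) = 1 * (-2) + 3 = 1
h'(-2) = 1 * 1 + (-3) * 1
= 1 - 3
= -2

-2


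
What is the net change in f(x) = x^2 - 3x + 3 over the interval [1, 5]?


Net change = f(b) - f(a)
f(x) = x^2 - 3x + 3
Compute f(5):
f(5) = 1 * 5^2 - 3 * 5 + 3
= 25 - 15 + 3
= 13
Compute f(1):
f(1) = 1 * 1^2 - 3 * 1 + 3
= 1 - 3 + 3
= 1
Net change = 13 - 1 = 12

12


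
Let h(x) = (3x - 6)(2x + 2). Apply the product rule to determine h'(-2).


Let u(x) = 3x - 6 and v(x) = 2x + 2
u'(x) = 3
v'(x) = 2
Product rule: h'(x) = u'(x)*v(x) + u(x)*v'(x)
= 3 * (2x + 2) + (3x - 6) * 2
At x = -2:
u(-2) = 3 * (-2) - 6 = -12
v(-2) = 2 * (-2) + 2 = -2
h'(-2) = 3 * (-2) + (-12) * 2
= -6 - 24
= -30

-30


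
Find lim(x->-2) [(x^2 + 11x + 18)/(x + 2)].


Direct substitution gives 0/0, so we factor the numerator.
Factor: (x^2 + 11x + 18) = (x + 2)(x + 9)
Cancel the common factor (x + 2):
(x^2 + 11x + 18)/(x + 2) = (x + 9)
Now substitute x = -2:
= (-2) - (-9) = 7

7


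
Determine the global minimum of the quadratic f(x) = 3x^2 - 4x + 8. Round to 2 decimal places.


For a quadratic f(x) = ax^2 + bx + c with a > 0, the minimum is at the vertex.
Vertex x-coordinate: x = -b/(2a)
x = -(-4) / (2 * 3)
x = 4/6 = 2/3
Substitute back to find the minimum value:
f(2/3) = 3 * (2/3)^2 - 4 * (2/3) + 8
= 4/3 - 8/3 + 8
= 20/3 ≈ 6.67

6.67
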